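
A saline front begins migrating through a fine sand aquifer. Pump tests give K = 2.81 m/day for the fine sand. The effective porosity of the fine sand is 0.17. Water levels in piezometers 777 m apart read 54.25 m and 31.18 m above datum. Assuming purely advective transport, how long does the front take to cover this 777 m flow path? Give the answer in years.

4.33

Hydraulic gradient i = (54.25 − 31.18) / 777 = 23.07 / 777 = 0.02969.
Darcy flux q = K · i = 2.810 × 0.02969 = 0.08343 m/day.
Seepage velocity v = q / n_e = 0.08343 / 0.17 = 0.4908 m/day.
Travel time t = L / v = 777 / 0.4908 = 1583 days = 4.335 years.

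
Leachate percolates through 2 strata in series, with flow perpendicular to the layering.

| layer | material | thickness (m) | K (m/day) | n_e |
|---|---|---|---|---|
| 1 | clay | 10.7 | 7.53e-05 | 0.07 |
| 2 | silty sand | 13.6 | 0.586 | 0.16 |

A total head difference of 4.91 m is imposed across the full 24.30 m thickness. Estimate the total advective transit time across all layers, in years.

With flow normal to the layers, continuity requires the same specific discharge q through every layer.
Σ(b_i/K_i) = 10.7/7.53e-05 + 13.6/0.586 = 1.421e+05 d.
q = Δh / Σ(b_i/K_i) = 4.91 / 1.421e+05 = 3.455e-05 m/day.
In each layer the seepage velocity is v_i = q/n_i, so the layer transit time is t_i = b_i·n_i / q:
  layer 1 (clay): t_1 = 10.7 × 0.07 / 3.455e-05 = 21680 d
  layer 2 (silty sand): t_2 = 13.6 × 0.16 / 3.455e-05 = 62985 d
Total t = Σ t_i = 84665 days = 231.8 years.

232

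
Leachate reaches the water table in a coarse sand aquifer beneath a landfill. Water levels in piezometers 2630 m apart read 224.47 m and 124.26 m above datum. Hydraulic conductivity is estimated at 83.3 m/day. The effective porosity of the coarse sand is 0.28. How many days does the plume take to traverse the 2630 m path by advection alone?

232

Hydraulic gradient i = (224.47 − 124.26) / 2630 = 100.21 / 2630 = 0.03810.
Darcy flux q = K · i = 83.30 × 0.03810 = 3.174 m/day.
Seepage velocity v = q / n_e = 3.174 / 0.28 = 11.34 m/day.
Travel time t = L / v = 2630 / 11.34 = 232.0 days.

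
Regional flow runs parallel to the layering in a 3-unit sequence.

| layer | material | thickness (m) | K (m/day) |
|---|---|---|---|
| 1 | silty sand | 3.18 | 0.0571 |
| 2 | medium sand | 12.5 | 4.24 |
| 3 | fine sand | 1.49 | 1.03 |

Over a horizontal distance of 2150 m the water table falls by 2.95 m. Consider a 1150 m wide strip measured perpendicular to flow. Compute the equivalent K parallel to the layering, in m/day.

Flow is parallel to layering, so each bed carries its own Darcy discharge and the transmissivities add.
Σ(K_i·b_i) = 0.0571×3.18 + 4.24×12.5 + 1.03×1.49 = 54.72 m²/day.
Total thickness b = 17.17 m, so K_eq = Σ(K_i·b_i)/b = 3.187 m/day.

3.19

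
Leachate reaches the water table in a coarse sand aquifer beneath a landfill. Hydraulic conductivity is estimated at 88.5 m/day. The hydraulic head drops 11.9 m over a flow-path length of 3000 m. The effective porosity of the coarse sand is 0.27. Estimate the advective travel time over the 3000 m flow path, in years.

Hydraulic gradient i = Δh / L = 11.9 / 3000 = 0.003967.
Darcy flux q = K · i = 88.50 × 0.003967 = 0.3511 m/day.
Seepage velocity v = q / n_e = 0.3511 / 0.27 = 1.300 m/day.
Travel time t = L / v = 3000 / 1.300 = 2307 days = 6.317 years.

6.32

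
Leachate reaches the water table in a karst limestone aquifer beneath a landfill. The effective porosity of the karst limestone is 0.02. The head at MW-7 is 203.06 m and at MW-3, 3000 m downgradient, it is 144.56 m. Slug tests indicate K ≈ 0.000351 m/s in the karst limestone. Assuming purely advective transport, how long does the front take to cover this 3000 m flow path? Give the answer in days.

101

Convert K: 0.000351 m/s × 86400 = 30.33 m/day.
Hydraulic gradient i = (203.06 − 144.56) / 3000 = 58.5 / 3000 = 0.01950.
Darcy flux q = K · i = 30.33 × 0.01950 = 0.5914 m/day.
Seepage velocity v = q / n_e = 0.5914 / 0.02 = 29.57 m/day.
Travel time t = L / v = 3000 / 29.57 = 101.5 days.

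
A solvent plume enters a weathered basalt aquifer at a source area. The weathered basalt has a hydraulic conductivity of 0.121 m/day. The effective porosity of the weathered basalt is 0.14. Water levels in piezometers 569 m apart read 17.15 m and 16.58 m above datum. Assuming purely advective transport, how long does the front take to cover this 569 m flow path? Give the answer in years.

Hydraulic gradient i = (17.15 − 16.58) / 569 = 0.57 / 569 = 0.001002.
Darcy flux q = K · i = 0.1210 × 0.001002 = 0.0001212 m/day.
Seepage velocity v = q / n_e = 0.0001212 / 0.14 = 0.0008658 m/day.
Travel time t = L / v = 569 / 0.0008658 = 6.572e+05 days = 1799 years.

1800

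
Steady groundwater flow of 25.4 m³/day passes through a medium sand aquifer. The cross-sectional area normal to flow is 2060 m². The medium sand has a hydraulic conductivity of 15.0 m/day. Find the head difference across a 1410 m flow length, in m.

1.16

From Q = K·A·i, i = Q / (K·A) = 25.4 / (15.00 × 2060) = 0.0008220.
Head loss Δh = i · L = 0.0008220 × 1410 = 1.159 m.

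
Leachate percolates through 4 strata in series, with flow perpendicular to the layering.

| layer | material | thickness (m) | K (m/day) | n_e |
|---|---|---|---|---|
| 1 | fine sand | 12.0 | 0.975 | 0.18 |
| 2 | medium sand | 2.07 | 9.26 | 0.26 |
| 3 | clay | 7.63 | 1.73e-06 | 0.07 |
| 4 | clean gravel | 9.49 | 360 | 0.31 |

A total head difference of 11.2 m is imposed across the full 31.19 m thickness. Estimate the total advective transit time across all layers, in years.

With flow normal to the layers, continuity requires the same specific discharge q through every layer.
Σ(b_i/K_i) = 12.0/0.975 + 2.07/9.26 + 7.63/1.73e-06 + 9.49/360 = 4.410e+06 d.
q = Δh / Σ(b_i/K_i) = 11.2 / 4.410e+06 = 2.539e-06 m/day.
In each layer the seepage velocity is v_i = q/n_i, so the layer transit time is t_i = b_i·n_i / q:
  layer 1 (fine sand): t_1 = 12.0 × 0.18 / 2.539e-06 = 8.506e+05 d
  layer 2 (medium sand): t_2 = 2.07 × 0.26 / 2.539e-06 = 2.119e+05 d
  layer 3 (clay): t_3 = 7.63 × 0.07 / 2.539e-06 = 2.103e+05 d
  layer 4 (clean gravel): t_4 = 9.49 × 0.31 / 2.539e-06 = 1.158e+06 d
Total t = Σ t_i = 2.431e+06 days = 6657 years.

6660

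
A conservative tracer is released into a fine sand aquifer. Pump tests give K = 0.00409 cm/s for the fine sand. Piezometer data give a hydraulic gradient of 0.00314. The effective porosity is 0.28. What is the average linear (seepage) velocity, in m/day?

0.0396

Convert K: 0.00409 cm/s × 864 = 3.534 m/day.
Hydraulic gradient i = 0.00314.
Darcy flux q = K · i = 3.534 × 0.003140 = 0.01110 m/day.
Seepage velocity v = q / n_e = 0.01110 / 0.28 = 0.03963 m/day.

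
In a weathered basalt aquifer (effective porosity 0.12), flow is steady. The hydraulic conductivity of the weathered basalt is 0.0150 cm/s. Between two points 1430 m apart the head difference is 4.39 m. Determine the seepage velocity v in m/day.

Convert K: 0.0150 cm/s × 864 = 12.96 m/day.
Hydraulic gradient i = Δh / L = 4.39 / 1430 = 0.003070.
Darcy flux q = K · i = 12.96 × 0.003070 = 0.03979 m/day.
Seepage velocity v = q / n_e = 0.03979 / 0.12 = 0.3316 m/day.

0.332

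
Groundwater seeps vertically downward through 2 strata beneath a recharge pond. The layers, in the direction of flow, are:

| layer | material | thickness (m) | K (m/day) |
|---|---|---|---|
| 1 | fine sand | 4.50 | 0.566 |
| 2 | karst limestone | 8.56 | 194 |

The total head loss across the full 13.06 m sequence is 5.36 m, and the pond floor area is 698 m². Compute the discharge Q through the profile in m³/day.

468

Flow is perpendicular to layering, so the layers act in series and the equivalent K is the thickness-weighted harmonic mean.
Total thickness L = 4.50 + 8.56 = 13.06 m.
Σ(b_i/K_i) = 4.50/0.566 + 8.56/194 = 7.995 d.
K_eq = L / Σ(b_i/K_i) = 13.06 / 7.995 = 1.634 m/day.
Q = K_eq · A · (Δh/L) = 1.634 × 698 × (5.36/13.06) = 468.0 m³/day.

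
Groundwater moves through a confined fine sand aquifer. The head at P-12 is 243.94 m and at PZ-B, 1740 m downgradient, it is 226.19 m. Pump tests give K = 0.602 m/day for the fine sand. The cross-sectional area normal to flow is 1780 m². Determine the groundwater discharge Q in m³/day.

10.9

Hydraulic gradient i = (243.94 − 226.19) / 1740 = 17.75 / 1740 = 0.01020.
Darcy's law: Q = K · A · i = 0.6020 × 1780 × 0.01020 = 10.93 m³/day.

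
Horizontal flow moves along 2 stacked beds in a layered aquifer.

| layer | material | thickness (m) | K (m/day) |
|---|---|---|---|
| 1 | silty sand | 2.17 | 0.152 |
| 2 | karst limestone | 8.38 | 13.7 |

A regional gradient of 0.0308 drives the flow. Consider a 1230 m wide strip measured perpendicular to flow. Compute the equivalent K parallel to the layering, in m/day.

Flow is parallel to layering, so each bed carries its own Darcy discharge and the transmissivities add.
Σ(K_i·b_i) = 0.152×2.17 + 13.7×8.38 = 115.1 m²/day.
Total thickness b = 10.55 m, so K_eq = Σ(K_i·b_i)/b = 10.91 m/day.

10.9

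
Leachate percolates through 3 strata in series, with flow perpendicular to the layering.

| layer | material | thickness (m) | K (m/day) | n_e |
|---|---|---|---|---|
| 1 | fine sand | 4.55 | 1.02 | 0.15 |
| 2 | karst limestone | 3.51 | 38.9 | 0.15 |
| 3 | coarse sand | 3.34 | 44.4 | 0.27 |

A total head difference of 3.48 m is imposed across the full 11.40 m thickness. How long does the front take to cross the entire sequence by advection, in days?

With flow normal to the layers, continuity requires the same specific discharge q through every layer.
Σ(b_i/K_i) = 4.55/1.02 + 3.51/38.9 + 3.34/44.4 = 4.626 d.
q = Δh / Σ(b_i/K_i) = 3.48 / 4.626 = 0.7522 m/day.
In each layer the seepage velocity is v_i = q/n_i, so the layer transit time is t_i = b_i·n_i / q:
  layer 1 (fine sand): t_1 = 4.55 × 0.15 / 0.7522 = 0.9073 d
  layer 2 (karst limestone): t_2 = 3.51 × 0.15 / 0.7522 = 0.6999 d
  layer 3 (coarse sand): t_3 = 3.34 × 0.27 / 0.7522 = 1.199 d
Total t = Σ t_i = 2.806 days.

2.81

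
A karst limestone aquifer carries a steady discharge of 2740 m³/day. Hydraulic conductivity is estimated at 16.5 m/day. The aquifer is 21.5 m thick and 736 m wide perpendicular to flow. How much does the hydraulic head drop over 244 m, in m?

Cross-sectional area A = 736 × 21.5 = 15824 m².
From Q = K·A·i, i = Q / (K·A) = 2740 / (16.50 × 15824) = 0.01049.
Head loss Δh = i · L = 0.01049 × 244 = 2.561 m.

2.56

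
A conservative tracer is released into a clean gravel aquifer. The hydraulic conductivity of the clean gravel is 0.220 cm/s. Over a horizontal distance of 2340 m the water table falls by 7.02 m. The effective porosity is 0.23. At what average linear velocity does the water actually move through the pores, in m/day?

Convert K: 0.220 cm/s × 864 = 190.1 m/day.
Hydraulic gradient i = Δh / L = 7.02 / 2340 = 0.003000.
Darcy flux q = K · i = 190.1 × 0.003000 = 0.5702 m/day.
Seepage velocity v = q / n_e = 0.5702 / 0.23 = 2.479 m/day.

2.48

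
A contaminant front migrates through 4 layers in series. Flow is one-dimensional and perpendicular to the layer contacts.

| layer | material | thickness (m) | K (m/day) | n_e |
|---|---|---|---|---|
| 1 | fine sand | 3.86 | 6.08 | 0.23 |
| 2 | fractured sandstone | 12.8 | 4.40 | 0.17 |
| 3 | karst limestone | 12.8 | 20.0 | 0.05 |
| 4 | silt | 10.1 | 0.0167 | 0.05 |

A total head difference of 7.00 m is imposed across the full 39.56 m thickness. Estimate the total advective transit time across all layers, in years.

1.00

With flow normal to the layers, continuity requires the same specific discharge q through every layer.
Σ(b_i/K_i) = 3.86/6.08 + 12.8/4.40 + 12.8/20.0 + 10.1/0.0167 = 609.0 d.
q = Δh / Σ(b_i/K_i) = 7.00 / 609.0 = 0.01149 m/day.
In each layer the seepage velocity is v_i = q/n_i, so the layer transit time is t_i = b_i·n_i / q:
  layer 1 (fine sand): t_1 = 3.86 × 0.23 / 0.01149 = 77.24 d
  layer 2 (fractured sandstone): t_2 = 12.8 × 0.17 / 0.01149 = 189.3 d
  layer 3 (karst limestone): t_3 = 12.8 × 0.05 / 0.01149 = 55.68 d
  layer 4 (silt): t_4 = 10.1 × 0.05 / 0.01149 = 43.93 d
Total t = Σ t_i = 366.2 days = 1.002 years.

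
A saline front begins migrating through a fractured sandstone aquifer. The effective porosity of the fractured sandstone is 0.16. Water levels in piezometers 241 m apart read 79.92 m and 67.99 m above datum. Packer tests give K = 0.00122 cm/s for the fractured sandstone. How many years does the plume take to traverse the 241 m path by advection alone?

Convert K: 0.00122 cm/s × 864 = 1.054 m/day.
Hydraulic gradient i = (79.92 − 67.99) / 241 = 11.93 / 241 = 0.04950.
Darcy flux q = K · i = 1.054 × 0.04950 = 0.05218 m/day.
Seepage velocity v = q / n_e = 0.05218 / 0.16 = 0.3261 m/day.
Travel time t = L / v = 241 / 0.3261 = 739.0 days = 2.023 years.

2.02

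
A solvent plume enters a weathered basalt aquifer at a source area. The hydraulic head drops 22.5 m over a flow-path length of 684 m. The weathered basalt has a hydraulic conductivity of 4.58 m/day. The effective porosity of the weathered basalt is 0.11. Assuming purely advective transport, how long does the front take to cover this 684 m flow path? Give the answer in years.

Hydraulic gradient i = Δh / L = 22.5 / 684 = 0.03289.
Darcy flux q = K · i = 4.580 × 0.03289 = 0.1507 m/day.
Seepage velocity v = q / n_e = 0.1507 / 0.11 = 1.370 m/day.
Travel time t = L / v = 684 / 1.370 = 499.4 days = 1.367 years.

1.37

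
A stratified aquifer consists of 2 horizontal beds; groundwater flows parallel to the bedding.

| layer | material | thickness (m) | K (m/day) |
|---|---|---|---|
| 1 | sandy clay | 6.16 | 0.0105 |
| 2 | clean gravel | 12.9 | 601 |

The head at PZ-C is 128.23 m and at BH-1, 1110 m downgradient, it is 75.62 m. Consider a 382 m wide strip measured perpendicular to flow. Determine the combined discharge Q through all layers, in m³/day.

140000

Flow is parallel to layering, so each bed carries its own Darcy discharge and the transmissivities add.
Σ(K_i·b_i) = 0.0105×6.16 + 601×12.9 = 7753 m²/day.
Hydraulic gradient i = (128.23 − 75.62) / 1110 = 52.61 / 1110 = 0.04740.
Q = Σ(K_i·b_i) · W · i = 7753 × 382 × 0.04740 = 1.404e+05 m³/day.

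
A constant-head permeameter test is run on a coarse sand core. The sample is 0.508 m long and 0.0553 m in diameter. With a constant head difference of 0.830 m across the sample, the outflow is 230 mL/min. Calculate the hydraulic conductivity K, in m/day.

Cross-sectional area A = π·(d/2)² = π × (0.0553/2)² = 0.002402 m².
Convert discharge: 230 mL/min = 3.833e-06 m³/s.
Darcy's law rearranged: K = Q·L / (A·Δh) = 3.833e-06 × 0.508 / (0.002402 × 0.830) = 0.0009768 m/s = 84.40 m/day.

84.4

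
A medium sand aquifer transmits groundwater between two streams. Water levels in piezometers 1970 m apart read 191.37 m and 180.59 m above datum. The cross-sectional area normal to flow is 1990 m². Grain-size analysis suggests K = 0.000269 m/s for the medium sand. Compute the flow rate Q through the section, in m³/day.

Convert K: 0.000269 m/s × 86400 = 23.24 m/day.
Hydraulic gradient i = (191.37 − 180.59) / 1970 = 10.78 / 1970 = 0.005472.
Darcy's law: Q = K · A · i = 23.24 × 1990 × 0.005472 = 253.1 m³/day.

253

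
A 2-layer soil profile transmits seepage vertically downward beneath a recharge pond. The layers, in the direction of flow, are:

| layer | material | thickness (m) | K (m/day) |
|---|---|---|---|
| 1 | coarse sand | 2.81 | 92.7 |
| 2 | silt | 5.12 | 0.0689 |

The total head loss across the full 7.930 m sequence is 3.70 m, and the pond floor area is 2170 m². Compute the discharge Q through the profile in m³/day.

Flow is perpendicular to layering, so the layers act in series and the equivalent K is the thickness-weighted harmonic mean.
Total thickness L = 2.81 + 5.12 = 7.930 m.
Σ(b_i/K_i) = 2.81/92.7 + 5.12/0.0689 = 74.34 d.
K_eq = L / Σ(b_i/K_i) = 7.930 / 74.34 = 0.1067 m/day.
Q = K_eq · A · (Δh/L) = 0.1067 × 2170 × (3.70/7.930) = 108.0 m³/day.

108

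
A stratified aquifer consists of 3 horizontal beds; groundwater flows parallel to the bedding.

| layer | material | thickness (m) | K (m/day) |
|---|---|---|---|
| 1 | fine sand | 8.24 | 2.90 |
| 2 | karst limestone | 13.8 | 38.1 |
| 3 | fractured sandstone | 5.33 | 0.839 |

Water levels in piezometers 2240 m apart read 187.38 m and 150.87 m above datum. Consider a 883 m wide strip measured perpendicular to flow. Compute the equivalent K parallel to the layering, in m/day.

Flow is parallel to layering, so each bed carries its own Darcy discharge and the transmissivities add.
Σ(K_i·b_i) = 2.90×8.24 + 38.1×13.8 + 0.839×5.33 = 554.1 m²/day.
Total thickness b = 27.37 m, so K_eq = Σ(K_i·b_i)/b = 20.25 m/day.

20.2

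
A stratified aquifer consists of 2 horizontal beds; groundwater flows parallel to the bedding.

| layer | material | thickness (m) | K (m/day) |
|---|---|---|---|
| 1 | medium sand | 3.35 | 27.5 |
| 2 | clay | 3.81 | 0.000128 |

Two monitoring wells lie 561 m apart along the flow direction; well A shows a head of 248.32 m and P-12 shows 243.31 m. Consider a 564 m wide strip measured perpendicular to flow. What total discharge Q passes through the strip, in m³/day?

464

Flow is parallel to layering, so each bed carries its own Darcy discharge and the transmissivities add.
Σ(K_i·b_i) = 27.5×3.35 + 0.000128×3.81 = 92.13 m²/day.
Hydraulic gradient i = (248.32 − 243.31) / 561 = 5.01 / 561 = 0.008930.
Q = Σ(K_i·b_i) · W · i = 92.13 × 564 × 0.008930 = 464.0 m³/day.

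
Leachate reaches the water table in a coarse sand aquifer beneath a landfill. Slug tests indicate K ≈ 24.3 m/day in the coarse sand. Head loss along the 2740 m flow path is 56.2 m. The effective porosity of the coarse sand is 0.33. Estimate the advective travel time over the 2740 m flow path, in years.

Hydraulic gradient i = Δh / L = 56.2 / 2740 = 0.02051.
Darcy flux q = K · i = 24.30 × 0.02051 = 0.4984 m/day.
Seepage velocity v = q / n_e = 0.4984 / 0.33 = 1.510 m/day.
Travel time t = L / v = 2740 / 1.510 = 1814 days = 4.967 years.

4.97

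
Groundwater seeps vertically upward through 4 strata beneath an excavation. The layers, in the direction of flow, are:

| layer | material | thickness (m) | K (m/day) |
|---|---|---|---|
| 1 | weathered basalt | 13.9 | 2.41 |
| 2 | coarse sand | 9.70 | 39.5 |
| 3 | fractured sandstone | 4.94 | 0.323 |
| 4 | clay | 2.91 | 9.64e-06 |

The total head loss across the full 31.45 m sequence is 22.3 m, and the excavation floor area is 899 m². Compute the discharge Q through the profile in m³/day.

0.0664

Flow is perpendicular to layering, so the layers act in series and the equivalent K is the thickness-weighted harmonic mean.
Total thickness L = 13.9 + 9.70 + 4.94 + 2.91 = 31.45 m.
Σ(b_i/K_i) = 13.9/2.41 + 9.70/39.5 + 4.94/0.323 + 2.91/9.64e-06 = 3.019e+05 d.
K_eq = L / Σ(b_i/K_i) = 31.45 / 3.019e+05 = 0.0001042 m/day.
Q = K_eq · A · (Δh/L) = 0.0001042 × 899 × (22.3/31.45) = 0.06641 m³/day.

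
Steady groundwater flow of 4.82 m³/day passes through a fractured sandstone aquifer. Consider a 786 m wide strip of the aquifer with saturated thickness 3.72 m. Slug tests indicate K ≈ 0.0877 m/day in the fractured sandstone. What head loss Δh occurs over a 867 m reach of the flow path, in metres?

16.3

Cross-sectional area A = 786 × 3.72 = 2924 m².
From Q = K·A·i, i = Q / (K·A) = 4.82 / (0.08770 × 2924) = 0.01880.
Head loss Δh = i · L = 0.01880 × 867 = 16.30 m.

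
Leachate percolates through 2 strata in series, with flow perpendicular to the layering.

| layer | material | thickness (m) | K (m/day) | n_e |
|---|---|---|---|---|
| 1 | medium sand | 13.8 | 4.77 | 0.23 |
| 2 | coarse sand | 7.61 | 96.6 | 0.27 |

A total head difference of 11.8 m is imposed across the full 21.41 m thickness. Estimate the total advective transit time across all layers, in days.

1.32

With flow normal to the layers, continuity requires the same specific discharge q through every layer.
Σ(b_i/K_i) = 13.8/4.77 + 7.61/96.6 = 2.972 d.
q = Δh / Σ(b_i/K_i) = 11.8 / 2.972 = 3.971 m/day.
In each layer the seepage velocity is v_i = q/n_i, so the layer transit time is t_i = b_i·n_i / q:
  layer 1 (medium sand): t_1 = 13.8 × 0.23 / 3.971 = 0.7994 d
  layer 2 (coarse sand): t_2 = 7.61 × 0.27 / 3.971 = 0.5175 d
Total t = Σ t_i = 1.317 days.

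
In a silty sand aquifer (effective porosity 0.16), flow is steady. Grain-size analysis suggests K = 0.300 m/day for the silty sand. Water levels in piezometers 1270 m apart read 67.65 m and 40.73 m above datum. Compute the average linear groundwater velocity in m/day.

0.0397

Hydraulic gradient i = (67.65 − 40.73) / 1270 = 26.92 / 1270 = 0.02120.
Darcy flux q = K · i = 0.3000 × 0.02120 = 0.006359 m/day.
Seepage velocity v = q / n_e = 0.006359 / 0.16 = 0.03974 m/day.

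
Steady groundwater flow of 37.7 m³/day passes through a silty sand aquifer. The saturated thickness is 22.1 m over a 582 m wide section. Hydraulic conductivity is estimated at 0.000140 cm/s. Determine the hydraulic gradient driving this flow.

0.0242

Convert K: 0.000140 cm/s × 864 = 0.1210 m/day.
Cross-sectional area A = 582 × 22.1 = 12862 m².
From Q = K·A·i, i = Q / (K·A) = 37.7 / (0.1210 × 12862) = 0.02423.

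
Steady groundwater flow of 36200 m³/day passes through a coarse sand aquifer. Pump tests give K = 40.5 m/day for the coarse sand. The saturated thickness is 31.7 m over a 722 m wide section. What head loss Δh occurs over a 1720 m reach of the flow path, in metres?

67.2

Cross-sectional area A = 722 × 31.7 = 22887 m².
From Q = K·A·i, i = Q / (K·A) = 36200 / (40.50 × 22887) = 0.03905.
Head loss Δh = i · L = 0.03905 × 1720 = 67.17 m.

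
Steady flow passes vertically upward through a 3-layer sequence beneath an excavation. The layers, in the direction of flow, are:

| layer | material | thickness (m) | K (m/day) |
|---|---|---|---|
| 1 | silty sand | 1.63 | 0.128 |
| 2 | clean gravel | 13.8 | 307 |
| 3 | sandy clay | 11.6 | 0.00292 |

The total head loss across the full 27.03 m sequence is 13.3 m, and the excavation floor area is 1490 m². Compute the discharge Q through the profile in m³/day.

Flow is perpendicular to layering, so the layers act in series and the equivalent K is the thickness-weighted harmonic mean.
Total thickness L = 1.63 + 13.8 + 11.6 = 27.03 m.
Σ(b_i/K_i) = 1.63/0.128 + 13.8/307 + 11.6/0.00292 = 3985 d.
K_eq = L / Σ(b_i/K_i) = 27.03 / 3985 = 0.006782 m/day.
Q = K_eq · A · (Δh/L) = 0.006782 × 1490 × (13.3/27.03) = 4.972 m³/day.

4.97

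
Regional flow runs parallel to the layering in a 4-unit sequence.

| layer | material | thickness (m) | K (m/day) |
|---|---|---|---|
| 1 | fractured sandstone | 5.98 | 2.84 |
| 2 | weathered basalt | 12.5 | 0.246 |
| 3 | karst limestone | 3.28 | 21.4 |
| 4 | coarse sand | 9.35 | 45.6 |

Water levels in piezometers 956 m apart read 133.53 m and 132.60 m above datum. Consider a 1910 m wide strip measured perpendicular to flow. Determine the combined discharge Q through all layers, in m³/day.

960

Flow is parallel to layering, so each bed carries its own Darcy discharge and the transmissivities add.
Σ(K_i·b_i) = 2.84×5.98 + 0.246×12.5 + 21.4×3.28 + 45.6×9.35 = 516.6 m²/day.
Hydraulic gradient i = (133.53 − 132.60) / 956 = 0.93 / 956 = 0.0009728.
Q = Σ(K_i·b_i) · W · i = 516.6 × 1910 × 0.0009728 = 959.9 m³/day.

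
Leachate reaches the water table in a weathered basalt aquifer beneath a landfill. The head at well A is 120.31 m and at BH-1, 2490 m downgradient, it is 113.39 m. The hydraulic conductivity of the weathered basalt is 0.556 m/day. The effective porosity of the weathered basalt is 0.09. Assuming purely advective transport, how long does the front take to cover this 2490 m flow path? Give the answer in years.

397

Hydraulic gradient i = (120.31 − 113.39) / 2490 = 6.92 / 2490 = 0.002779.
Darcy flux q = K · i = 0.5560 × 0.002779 = 0.001545 m/day.
Seepage velocity v = q / n_e = 0.001545 / 0.09 = 0.01717 m/day.
Travel time t = L / v = 2490 / 0.01717 = 1.450e+05 days = 397.1 years.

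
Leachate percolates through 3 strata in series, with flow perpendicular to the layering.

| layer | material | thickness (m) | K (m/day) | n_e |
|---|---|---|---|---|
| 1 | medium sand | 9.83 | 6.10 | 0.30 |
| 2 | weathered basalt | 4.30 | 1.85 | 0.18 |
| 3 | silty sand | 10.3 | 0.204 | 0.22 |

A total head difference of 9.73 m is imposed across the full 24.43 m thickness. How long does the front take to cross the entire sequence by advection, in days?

33.5

With flow normal to the layers, continuity requires the same specific discharge q through every layer.
Σ(b_i/K_i) = 9.83/6.10 + 4.30/1.85 + 10.3/0.204 = 54.43 d.
q = Δh / Σ(b_i/K_i) = 9.73 / 54.43 = 0.1788 m/day.
In each layer the seepage velocity is v_i = q/n_i, so the layer transit time is t_i = b_i·n_i / q:
  layer 1 (medium sand): t_1 = 9.83 × 0.30 / 0.1788 = 16.50 d
  layer 2 (weathered basalt): t_2 = 4.30 × 0.18 / 0.1788 = 4.329 d
  layer 3 (silty sand): t_3 = 10.3 × 0.22 / 0.1788 = 12.68 d
Total t = Σ t_i = 33.50 days.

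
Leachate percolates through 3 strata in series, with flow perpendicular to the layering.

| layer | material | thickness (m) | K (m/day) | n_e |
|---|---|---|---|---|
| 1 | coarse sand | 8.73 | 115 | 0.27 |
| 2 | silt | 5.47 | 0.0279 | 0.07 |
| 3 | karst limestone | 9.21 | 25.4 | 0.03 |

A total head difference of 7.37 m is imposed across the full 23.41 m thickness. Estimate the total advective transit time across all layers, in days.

80.4

With flow normal to the layers, continuity requires the same specific discharge q through every layer.
Σ(b_i/K_i) = 8.73/115 + 5.47/0.0279 + 9.21/25.4 = 196.5 d.
q = Δh / Σ(b_i/K_i) = 7.37 / 196.5 = 0.03751 m/day.
In each layer the seepage velocity is v_i = q/n_i, so the layer transit time is t_i = b_i·n_i / q:
  layer 1 (coarse sand): t_1 = 8.73 × 0.27 / 0.03751 = 62.84 d
  layer 2 (silt): t_2 = 5.47 × 0.07 / 0.03751 = 10.21 d
  layer 3 (karst limestone): t_3 = 9.21 × 0.03 / 0.03751 = 7.367 d
Total t = Σ t_i = 80.42 days.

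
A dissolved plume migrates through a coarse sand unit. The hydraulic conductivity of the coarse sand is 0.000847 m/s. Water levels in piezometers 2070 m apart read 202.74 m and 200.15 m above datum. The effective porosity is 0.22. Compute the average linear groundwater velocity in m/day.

0.416

Convert K: 0.000847 m/s × 86400 = 73.18 m/day.
Hydraulic gradient i = (202.74 − 200.15) / 2070 = 2.59 / 2070 = 0.001251.
Darcy flux q = K · i = 73.18 × 0.001251 = 0.09156 m/day.
Seepage velocity v = q / n_e = 0.09156 / 0.22 = 0.4162 m/day.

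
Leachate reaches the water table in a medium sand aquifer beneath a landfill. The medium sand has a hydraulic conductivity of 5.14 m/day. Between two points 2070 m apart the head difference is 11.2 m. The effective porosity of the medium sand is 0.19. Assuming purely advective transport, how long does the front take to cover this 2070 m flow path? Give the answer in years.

Hydraulic gradient i = Δh / L = 11.2 / 2070 = 0.005411.
Darcy flux q = K · i = 5.140 × 0.005411 = 0.02781 m/day.
Seepage velocity v = q / n_e = 0.02781 / 0.19 = 0.1464 m/day.
Travel time t = L / v = 2070 / 0.1464 = 14142 days = 38.72 years.

38.7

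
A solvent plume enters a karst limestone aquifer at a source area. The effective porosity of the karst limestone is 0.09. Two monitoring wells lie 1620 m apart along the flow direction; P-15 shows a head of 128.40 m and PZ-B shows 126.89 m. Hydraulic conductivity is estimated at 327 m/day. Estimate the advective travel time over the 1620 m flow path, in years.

Hydraulic gradient i = (128.40 − 126.89) / 1620 = 1.51 / 1620 = 0.0009321.
Darcy flux q = K · i = 327.0 × 0.0009321 = 0.3048 m/day.
Seepage velocity v = q / n_e = 0.3048 / 0.09 = 3.387 m/day.
Travel time t = L / v = 1620 / 3.387 = 478.4 days = 1.310 years.

1.31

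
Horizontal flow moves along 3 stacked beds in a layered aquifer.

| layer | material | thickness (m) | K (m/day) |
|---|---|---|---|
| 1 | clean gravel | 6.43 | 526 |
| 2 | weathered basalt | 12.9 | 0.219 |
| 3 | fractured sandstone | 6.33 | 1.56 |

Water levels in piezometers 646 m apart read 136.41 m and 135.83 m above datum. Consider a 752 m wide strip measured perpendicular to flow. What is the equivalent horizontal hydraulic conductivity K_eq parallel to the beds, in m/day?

Flow is parallel to layering, so each bed carries its own Darcy discharge and the transmissivities add.
Σ(K_i·b_i) = 526×6.43 + 0.219×12.9 + 1.56×6.33 = 3395 m²/day.
Total thickness b = 25.66 m, so K_eq = Σ(K_i·b_i)/b = 132.3 m/day.

132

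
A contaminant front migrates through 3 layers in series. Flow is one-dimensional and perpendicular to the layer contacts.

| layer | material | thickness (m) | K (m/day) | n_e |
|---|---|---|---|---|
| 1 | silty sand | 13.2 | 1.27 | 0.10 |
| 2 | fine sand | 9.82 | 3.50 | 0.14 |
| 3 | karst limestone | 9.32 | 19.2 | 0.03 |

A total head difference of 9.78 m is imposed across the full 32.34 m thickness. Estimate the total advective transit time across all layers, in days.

With flow normal to the layers, continuity requires the same specific discharge q through every layer.
Σ(b_i/K_i) = 13.2/1.27 + 9.82/3.50 + 9.32/19.2 = 13.68 d.
q = Δh / Σ(b_i/K_i) = 9.78 / 13.68 = 0.7147 m/day.
In each layer the seepage velocity is v_i = q/n_i, so the layer transit time is t_i = b_i·n_i / q:
  layer 1 (silty sand): t_1 = 13.2 × 0.10 / 0.7147 = 1.847 d
  layer 2 (fine sand): t_2 = 9.82 × 0.14 / 0.7147 = 1.924 d
  layer 3 (karst limestone): t_3 = 9.32 × 0.03 / 0.7147 = 0.3912 d
Total t = Σ t_i = 4.162 days.

4.16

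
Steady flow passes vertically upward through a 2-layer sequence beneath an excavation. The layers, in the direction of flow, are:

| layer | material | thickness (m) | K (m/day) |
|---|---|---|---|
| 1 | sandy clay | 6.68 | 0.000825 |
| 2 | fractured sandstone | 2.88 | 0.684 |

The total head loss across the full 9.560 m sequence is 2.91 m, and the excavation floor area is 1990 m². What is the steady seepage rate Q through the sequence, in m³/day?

0.715

Flow is perpendicular to layering, so the layers act in series and the equivalent K is the thickness-weighted harmonic mean.
Total thickness L = 6.68 + 2.88 = 9.560 m.
Σ(b_i/K_i) = 6.68/0.000825 + 2.88/0.684 = 8101 d.
K_eq = L / Σ(b_i/K_i) = 9.560 / 8101 = 0.001180 m/day.
Q = K_eq · A · (Δh/L) = 0.001180 × 1990 × (2.91/9.560) = 0.7148 m³/day.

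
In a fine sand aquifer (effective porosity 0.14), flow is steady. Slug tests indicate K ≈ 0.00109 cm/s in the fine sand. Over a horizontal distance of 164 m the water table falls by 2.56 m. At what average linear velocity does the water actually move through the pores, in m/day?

0.105

Convert K: 0.00109 cm/s × 864 = 0.9418 m/day.
Hydraulic gradient i = Δh / L = 2.56 / 164 = 0.01561.
Darcy flux q = K · i = 0.9418 × 0.01561 = 0.01470 m/day.
Seepage velocity v = q / n_e = 0.01470 / 0.14 = 0.1050 m/day.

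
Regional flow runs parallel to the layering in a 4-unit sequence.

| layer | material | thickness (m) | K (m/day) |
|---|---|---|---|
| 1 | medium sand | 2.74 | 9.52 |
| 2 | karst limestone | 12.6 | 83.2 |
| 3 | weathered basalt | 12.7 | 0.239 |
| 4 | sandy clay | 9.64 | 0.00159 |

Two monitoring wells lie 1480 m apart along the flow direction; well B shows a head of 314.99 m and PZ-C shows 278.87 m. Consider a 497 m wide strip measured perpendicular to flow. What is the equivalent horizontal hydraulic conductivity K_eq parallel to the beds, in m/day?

Flow is parallel to layering, so each bed carries its own Darcy discharge and the transmissivities add.
Σ(K_i·b_i) = 9.52×2.74 + 83.2×12.6 + 0.239×12.7 + 0.00159×9.64 = 1077 m²/day.
Total thickness b = 37.68 m, so K_eq = Σ(K_i·b_i)/b = 28.59 m/day.

28.6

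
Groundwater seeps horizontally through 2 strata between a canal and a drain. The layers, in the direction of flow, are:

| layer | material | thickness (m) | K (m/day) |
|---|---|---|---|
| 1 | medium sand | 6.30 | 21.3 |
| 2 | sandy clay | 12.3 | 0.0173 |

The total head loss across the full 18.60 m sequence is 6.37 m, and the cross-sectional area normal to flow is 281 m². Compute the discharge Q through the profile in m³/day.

Flow is perpendicular to layering, so the layers act in series and the equivalent K is the thickness-weighted harmonic mean.
Total thickness L = 6.30 + 12.3 = 18.60 m.
Σ(b_i/K_i) = 6.30/21.3 + 12.3/0.0173 = 711.3 d.
K_eq = L / Σ(b_i/K_i) = 18.60 / 711.3 = 0.02615 m/day.
Q = K_eq · A · (Δh/L) = 0.02615 × 281 × (6.37/18.60) = 2.517 m³/day.

2.52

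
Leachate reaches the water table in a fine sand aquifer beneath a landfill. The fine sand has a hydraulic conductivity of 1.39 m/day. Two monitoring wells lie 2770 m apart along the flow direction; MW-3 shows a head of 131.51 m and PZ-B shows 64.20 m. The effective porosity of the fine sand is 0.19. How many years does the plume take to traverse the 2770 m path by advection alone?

Hydraulic gradient i = (131.51 − 64.20) / 2770 = 67.31 / 2770 = 0.02430.
Darcy flux q = K · i = 1.390 × 0.02430 = 0.03378 m/day.
Seepage velocity v = q / n_e = 0.03378 / 0.19 = 0.1778 m/day.
Travel time t = L / v = 2770 / 0.1778 = 15582 days = 42.66 years.

42.7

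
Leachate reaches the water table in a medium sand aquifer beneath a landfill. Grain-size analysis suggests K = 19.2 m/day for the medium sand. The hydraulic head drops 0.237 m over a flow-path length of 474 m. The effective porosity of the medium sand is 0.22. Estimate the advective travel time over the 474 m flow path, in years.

Hydraulic gradient i = Δh / L = 0.237 / 474 = 0.0005000.
Darcy flux q = K · i = 19.20 × 0.0005000 = 0.009600 m/day.
Seepage velocity v = q / n_e = 0.009600 / 0.22 = 0.04364 m/day.
Travel time t = L / v = 474 / 0.04364 = 10862 days = 29.74 years.

29.7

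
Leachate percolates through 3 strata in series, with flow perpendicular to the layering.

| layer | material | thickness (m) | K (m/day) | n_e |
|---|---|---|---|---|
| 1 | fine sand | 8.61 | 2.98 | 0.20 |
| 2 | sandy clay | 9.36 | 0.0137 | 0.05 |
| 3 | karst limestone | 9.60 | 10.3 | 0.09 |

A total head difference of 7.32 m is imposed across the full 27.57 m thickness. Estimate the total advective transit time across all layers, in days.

With flow normal to the layers, continuity requires the same specific discharge q through every layer.
Σ(b_i/K_i) = 8.61/2.98 + 9.36/0.0137 + 9.60/10.3 = 687.0 d.
q = Δh / Σ(b_i/K_i) = 7.32 / 687.0 = 0.01065 m/day.
In each layer the seepage velocity is v_i = q/n_i, so the layer transit time is t_i = b_i·n_i / q:
  layer 1 (fine sand): t_1 = 8.61 × 0.20 / 0.01065 = 161.6 d
  layer 2 (sandy clay): t_2 = 9.36 × 0.05 / 0.01065 = 43.93 d
  layer 3 (karst limestone): t_3 = 9.60 × 0.09 / 0.01065 = 81.09 d
Total t = Σ t_i = 286.6 days.

287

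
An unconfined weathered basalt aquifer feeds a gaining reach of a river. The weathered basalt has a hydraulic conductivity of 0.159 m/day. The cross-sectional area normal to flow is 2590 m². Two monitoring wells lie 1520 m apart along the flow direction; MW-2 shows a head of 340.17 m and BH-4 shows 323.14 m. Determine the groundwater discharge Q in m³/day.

Hydraulic gradient i = (340.17 − 323.14) / 1520 = 17.03 / 1520 = 0.01120.
Darcy's law: Q = K · A · i = 0.1590 × 2590 × 0.01120 = 4.614 m³/day.

4.61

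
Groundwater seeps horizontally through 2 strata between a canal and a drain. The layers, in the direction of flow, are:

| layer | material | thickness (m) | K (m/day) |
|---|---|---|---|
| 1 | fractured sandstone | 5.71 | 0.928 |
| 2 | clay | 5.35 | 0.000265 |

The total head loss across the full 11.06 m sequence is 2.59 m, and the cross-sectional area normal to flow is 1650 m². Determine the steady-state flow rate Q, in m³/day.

0.212

Flow is perpendicular to layering, so the layers act in series and the equivalent K is the thickness-weighted harmonic mean.
Total thickness L = 5.71 + 5.35 = 11.06 m.
Σ(b_i/K_i) = 5.71/0.928 + 5.35/0.000265 = 20195 d.
K_eq = L / Σ(b_i/K_i) = 11.06 / 20195 = 0.0005477 m/day.
Q = K_eq · A · (Δh/L) = 0.0005477 × 1650 × (2.59/11.06) = 0.2116 m³/day.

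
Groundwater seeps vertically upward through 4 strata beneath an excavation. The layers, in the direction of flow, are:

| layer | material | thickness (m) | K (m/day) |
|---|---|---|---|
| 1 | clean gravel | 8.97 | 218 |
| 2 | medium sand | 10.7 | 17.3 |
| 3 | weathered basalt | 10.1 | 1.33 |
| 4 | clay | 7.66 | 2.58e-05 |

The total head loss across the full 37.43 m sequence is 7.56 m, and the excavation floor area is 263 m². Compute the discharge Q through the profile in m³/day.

0.00670

Flow is perpendicular to layering, so the layers act in series and the equivalent K is the thickness-weighted harmonic mean.
Total thickness L = 8.97 + 10.7 + 10.1 + 7.66 = 37.43 m.
Σ(b_i/K_i) = 8.97/218 + 10.7/17.3 + 10.1/1.33 + 7.66/2.58e-05 = 2.969e+05 d.
K_eq = L / Σ(b_i/K_i) = 37.43 / 2.969e+05 = 0.0001261 m/day.
Q = K_eq · A · (Δh/L) = 0.0001261 × 263 × (7.56/37.43) = 0.006697 m³/day.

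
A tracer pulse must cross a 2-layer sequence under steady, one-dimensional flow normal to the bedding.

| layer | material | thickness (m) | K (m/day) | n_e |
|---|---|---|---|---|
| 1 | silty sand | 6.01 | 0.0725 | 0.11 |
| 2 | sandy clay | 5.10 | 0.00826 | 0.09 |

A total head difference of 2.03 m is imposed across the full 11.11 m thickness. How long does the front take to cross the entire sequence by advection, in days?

With flow normal to the layers, continuity requires the same specific discharge q through every layer.
Σ(b_i/K_i) = 6.01/0.0725 + 5.10/0.00826 = 700.3 d.
q = Δh / Σ(b_i/K_i) = 2.03 / 700.3 = 0.002899 m/day.
In each layer the seepage velocity is v_i = q/n_i, so the layer transit time is t_i = b_i·n_i / q:
  layer 1 (silty sand): t_1 = 6.01 × 0.11 / 0.002899 = 228.1 d
  layer 2 (sandy clay): t_2 = 5.10 × 0.09 / 0.002899 = 158.4 d
Total t = Σ t_i = 386.4 days.

386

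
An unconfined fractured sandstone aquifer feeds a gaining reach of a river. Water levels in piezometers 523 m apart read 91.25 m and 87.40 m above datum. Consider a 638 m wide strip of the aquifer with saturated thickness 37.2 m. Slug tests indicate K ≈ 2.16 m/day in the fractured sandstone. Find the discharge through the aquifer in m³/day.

Cross-sectional area A = 638 × 37.2 = 23734 m².
Hydraulic gradient i = (91.25 − 87.40) / 523 = 3.85 / 523 = 0.007361.
Darcy's law: Q = K · A · i = 2.160 × 23734 × 0.007361 = 377.4 m³/day.

377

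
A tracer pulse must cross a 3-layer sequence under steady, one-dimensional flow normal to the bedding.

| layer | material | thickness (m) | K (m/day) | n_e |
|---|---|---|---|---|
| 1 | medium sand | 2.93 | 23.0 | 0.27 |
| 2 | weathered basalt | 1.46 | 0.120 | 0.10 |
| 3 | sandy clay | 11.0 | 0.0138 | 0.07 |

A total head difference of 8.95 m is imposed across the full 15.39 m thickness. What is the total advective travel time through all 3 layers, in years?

With flow normal to the layers, continuity requires the same specific discharge q through every layer.
Σ(b_i/K_i) = 2.93/23.0 + 1.46/0.120 + 11.0/0.0138 = 809.4 d.
q = Δh / Σ(b_i/K_i) = 8.95 / 809.4 = 0.01106 m/day.
In each layer the seepage velocity is v_i = q/n_i, so the layer transit time is t_i = b_i·n_i / q:
  layer 1 (medium sand): t_1 = 2.93 × 0.27 / 0.01106 = 71.54 d
  layer 2 (weathered basalt): t_2 = 1.46 × 0.10 / 0.01106 = 13.20 d
  layer 3 (sandy clay): t_3 = 11.0 × 0.07 / 0.01106 = 69.64 d
Total t = Σ t_i = 154.4 days = 0.4227 years.

0.423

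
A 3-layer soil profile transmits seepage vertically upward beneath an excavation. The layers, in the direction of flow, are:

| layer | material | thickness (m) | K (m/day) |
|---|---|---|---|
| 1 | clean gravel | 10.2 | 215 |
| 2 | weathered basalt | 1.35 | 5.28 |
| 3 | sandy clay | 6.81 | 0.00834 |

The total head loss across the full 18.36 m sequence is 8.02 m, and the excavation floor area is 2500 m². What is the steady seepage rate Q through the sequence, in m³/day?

24.5

Flow is perpendicular to layering, so the layers act in series and the equivalent K is the thickness-weighted harmonic mean.
Total thickness L = 10.2 + 1.35 + 6.81 = 18.36 m.
Σ(b_i/K_i) = 10.2/215 + 1.35/5.28 + 6.81/0.00834 = 816.8 d.
K_eq = L / Σ(b_i/K_i) = 18.36 / 816.8 = 0.02248 m/day.
Q = K_eq · A · (Δh/L) = 0.02248 × 2500 × (8.02/18.36) = 24.55 m³/day.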